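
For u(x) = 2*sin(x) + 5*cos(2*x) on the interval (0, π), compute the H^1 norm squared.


||u||_{H^1(0,π)}^2 = -200/3 + 133*π/2

u'(x) = -10*sin(2*x) + 2*cos(x).
Expand u² and (u')² and integrate term by term on (0, π), using: for integers n ≥ 1, ∫_0^π sin²(nx) dx = ∫_0^π cos²(nx) dx = π/2; for n ≠ n', ∫_0^π sin(nx)sin(n'x) dx = ∫_0^π cos(nx)cos(n'x) dx = 0; and by product-to-sum, ∫_0^π sin(nx)cos(n'x) dx = ½∫_0^π [sin((n+n')x) + sin((n−n')x)] dx, which is 0 when n+n' is even and 2n/(n²−n'²) when n+n' is odd (it need not vanish on (0, π)).
  u² squared terms: (2)²·∫sin(x)² dx = 4·π/2 = 2*π;  (5)²·∫cos(2x)² dx = 25·π/2 = 25*π/2.
  u² cross terms: 2·(2)·(5)·∫sin(x)·cos(2x) dx = 20·(-2/3) = -40/3.
  So ∫_0^π u² dx = 2*π + 25*π/2 − 40/3 = -40/3 + 29*π/2.
  (u')² squared terms: (-10)²·∫sin(2x)² dx = 100·π/2 = 50*π;  (2)²·∫cos(x)² dx = 4·π/2 = 2*π.
  (u')² cross terms: 2·(-10)·(2)·∫sin(2x)·cos(x) dx = -40·(4/3) = -160/3.
  So ∫_0^π (u')² dx = 50*π + 2*π − 160/3 = -160/3 + 52*π.
||u||_{H^1}^2 = (-40/3 + 29*π/2) + (-160/3 + 52*π) = -200/3 + 133*π/2.


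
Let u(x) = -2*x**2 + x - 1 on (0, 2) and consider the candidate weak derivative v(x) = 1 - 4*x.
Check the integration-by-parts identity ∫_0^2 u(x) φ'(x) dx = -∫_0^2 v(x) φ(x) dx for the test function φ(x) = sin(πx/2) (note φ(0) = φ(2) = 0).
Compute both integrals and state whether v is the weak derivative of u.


LHS = 12/π, RHS = 12/π. Yes, v = u' weakly.

u(x) = -2*x**2 + x - 1, classical derivative u'(x) = 1 - 4*x.
φ(x) = sin(πx/2), so φ'(x) = π*cos(π*x/2)/2.
Note φ(0) = φ(2) = 0, so the boundary term u·φ vanishes.
LHS = ∫_0^2 u(x) φ'(x) dx = ∫_0^2 (-π*x^2*cos(π*x/2) + π*x*cos(π*x/2)/2 - π*cos(π*x/2)/2) dx. Term by term:
  ∫_0^2 -π*cos(π*x/2)/2 dx = 0;  ∫_0^2 π*x*cos(π*x/2)/2 dx = -4/π;  ∫_0^2 -π*x^2*cos(π*x/2) dx = 16/π.
Sum: 0 − 4/π + 16/π = 12/π.
So LHS = 12/π.
∫_0^2 v(x) φ(x) dx = ∫_0^2 (-4*x*sin(π*x/2) + sin(π*x/2)) dx. Term by term:
  ∫_0^2 -4*x*sin(π*x/2) dx = -16/π;  ∫_0^2 sin(π*x/2) dx = 4/π.
Sum: -16/π + 4/π = -12/π.
So RHS = -∫_0^2 v(x) φ(x) dx = 12/π.
LHS = RHS, so the identity holds for this test φ.
Moreover u is smooth here and v(x) = u'(x) = 1 - 4*x pointwise, so the identity holds for every test function. Hence v is the weak derivative of u.


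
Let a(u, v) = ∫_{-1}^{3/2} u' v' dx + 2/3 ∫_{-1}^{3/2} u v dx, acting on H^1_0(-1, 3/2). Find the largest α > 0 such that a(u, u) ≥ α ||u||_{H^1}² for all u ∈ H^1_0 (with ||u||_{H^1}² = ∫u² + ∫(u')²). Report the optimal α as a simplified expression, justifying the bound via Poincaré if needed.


α = 2*(25 + 6*π^2)/(3*(25 + 4*π^2))

Coercivity of a(·,·) on H^1_0(-1, 3/2) means a(u, u) ≥ α ||u||_{H^1}² for every u ∈ H^1_0.
The interval has length L = 5/2, and Poincaré/coercivity depend only on L. Here a(u, u) = ∫(u')² + (2/3)·∫u².
Here 0 < c = 2/3 < 1. The condition a(u,u) ≥ α||u||_{H^1}² reads (1−α)∫(u')² ≥ (α−c)∫u². Any admissible α is ≤ 1 (rapidly oscillating u have ∫u²/∫(u')² → 0), and α = 1 would force 0 ≥ (1−c)∫u², impossible since c < 1; so 1−α > 0. By the sharp Poincaré inequality on H^1_0 of an interval of length L, ∫(u')² ≥ (π/L)²∫u² with equality for the first sine mode sin(π(x−x₀)/L) (x₀ the left endpoint), so the inequality holds for all u iff (1−α)(π/L)² ≥ α − c, i.e. α ≤ ((π/L)² + c)/((π/L)² + 1) = (1 + c(L/π)²)/(1 + (L/π)²). With (π/L)² = 4*π^2/25 and c = 2/3, the largest admissible constant is α = ((π/L)² + c)/((π/L)² + 1).
Simplifying, α = 2*(25 + 6*π^2)/(3*(25 + 4*π^2)).


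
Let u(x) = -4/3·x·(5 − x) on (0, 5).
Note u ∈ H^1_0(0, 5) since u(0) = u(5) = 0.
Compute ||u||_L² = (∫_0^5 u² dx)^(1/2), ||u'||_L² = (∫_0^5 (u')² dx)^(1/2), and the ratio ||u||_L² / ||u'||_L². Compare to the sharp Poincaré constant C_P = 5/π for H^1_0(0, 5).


||u||_L² / ||u'||_L² = sqrt(10)/2 < C_P = 5/π.

u(x) = -4/3·x·(5 − x), so u'(x) = 8*x/3 - 20/3.
u(x) = -4/3·x·(5 − x) vanishes at x = 0 and x = 5, so u ∈ H^1_0(0, 5). Differentiate via the product rule and integrate the resulting polynomials term by term.
  ∫_0^5 u² dx = ∫_0^5 (16*x^4/9 - 160*x^3/9 + 400*x^2/9) dx. Term by term:
    ∫_0^5 16*x^4/9 dx = 10000/9;  ∫_0^5 -160*x^3/9 dx = -25000/9;  ∫_0^5 400*x^2/9 dx = 50000/27.
  Sum: 10000/9 − 25000/9 + 50000/27 = 5000/27.
  ∫_0^5 (u')² dx = ∫_0^5 (64*x^2/9 - 320*x/9 + 400/9) dx. Term by term:
    ∫_0^5 64*x^2/9 dx = 8000/27;  ∫_0^5 -320*x/9 dx = -4000/9;  ∫_0^5 400/9 dx = 2000/9.
  Sum: 8000/27 − 4000/9 + 2000/9 = 2000/27.
∫_0^5 u² dx = 5000/27, so ||u||_L² = 50*sqrt(6)/9.
∫_0^5 (u')² dx = 2000/27, so ||u'||_L² = 20*sqrt(15)/9.
Ratio ||u||_L² / ||u'||_L² = sqrt(10)/2.
Sharp Poincaré constant on H^1_0(0, 5) is C_P = L/π = 5/π, achieved by sin(π/5·x).
A polynomial bump cannot attain the sharp Poincaré constant (only the first sine eigenfunction does), so the ratio is strictly less than C_P, consistent with ||u||_L² ≤ C_P ||u'||_L².


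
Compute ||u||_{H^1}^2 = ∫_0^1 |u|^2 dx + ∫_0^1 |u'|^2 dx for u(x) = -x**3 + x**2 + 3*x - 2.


||u||_{H^1}^2 = 2123/210

The H^1 norm (squared) on an interval (0, L) is
  ||u||_{H^1}^2 = ∫_0^L u(x)^2 dx + ∫_0^L u'(x)^2 dx.
Compute u'(x) = -3*x**2 + 2*x + 3.
Then u(x)^2 = x**6 - 2*x**5 - 5*x**4 + 10*x**3 + 5*x**2 - 12*x + 4 and u'(x)^2 = 9*x**4 - 12*x**3 - 14*x**2 + 12*x + 9.
Integrate each monomial from 0 to 1 using ∫_0^1 c·x^n dx = c·1^(n+1)/(n+1):
  ∫_0^1 u(x)^2 dx = ∫_0^1 (x^6 - 2*x^5 - 5*x^4 + 10*x^3 + 5*x^2 - 12*x + 4) dx. Term by term:
    ∫_0^1 x^6 dx = 1/7;  ∫_0^1 -2*x^5 dx = -1/3;  ∫_0^1 -5*x^4 dx = -1;
    ∫_0^1 10*x^3 dx = 5/2;  ∫_0^1 5*x^2 dx = 5/3;  ∫_0^1 -12*x dx = -6;
    ∫_0^1 4 dx = 4.
  Sum: 1/7 − 1/3 − 1 + 5/2 + 5/3 − 6 + 4 = 41/42.
  ∫_0^1 u'(x)^2 dx = ∫_0^1 (9*x^4 - 12*x^3 - 14*x^2 + 12*x + 9) dx. Term by term:
    ∫_0^1 9*x^4 dx = 9/5;  ∫_0^1 -12*x^3 dx = -3;  ∫_0^1 -14*x^2 dx = -14/3;
    ∫_0^1 12*x dx = 6;  ∫_0^1 9 dx = 9.
  Sum: 9/5 − 3 − 14/3 + 6 + 9 = 137/15.
Adding: ||u||_{H^1}^2 = 41/42 + 137/15 = 2123/210.


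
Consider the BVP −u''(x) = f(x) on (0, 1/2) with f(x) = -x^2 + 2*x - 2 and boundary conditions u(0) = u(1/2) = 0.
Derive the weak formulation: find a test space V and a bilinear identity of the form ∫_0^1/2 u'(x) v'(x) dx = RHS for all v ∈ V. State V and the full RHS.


V = H^1_0(0, 1/2) (so v(0) = v(1/2) = 0); weak form: ∫_0^1/2 u'v' dx = ∫_0^1/2 (-x^2 + 2*x - 2) v dx for all v ∈ V.

Multiply both sides by a test function v and integrate from 0 to 1/2:
  ∫_0^1/2 −u''(x) v(x) dx = ∫_0^1/2 f(x) v(x) dx.
Integrate the LHS by parts once:
  ∫_0^1/2 −u'' v dx = −[u'(x) v(x)]_0^1/2 + ∫_0^1/2 u'(x) v'(x) dx.
Thus ∫_0^1/2 u'(x) v'(x) dx = ∫_0^1/2 f(x) v(x) dx + [u'(x) v(x)]_0^1/2.
Choose V so that boundary terms are either known or forced to vanish.
u is Dirichlet: u(0) = u(1/2) = 0. Let V = H^1_0(0, 1/2); then v(0) = v(1/2) = 0, and [u' v]_0^1/2 = 0.
Weak formulation: find u (satisfying any essential BC) such that ∫_0^1/2 u'(x) v'(x) dx = ∫_0^1/2 f v dx for all v ∈ V.
Substituting f(x) = -x^2 + 2*x - 2, the right-hand side is ∫_0^1/2 (-x^2 + 2*x - 2) v dx.


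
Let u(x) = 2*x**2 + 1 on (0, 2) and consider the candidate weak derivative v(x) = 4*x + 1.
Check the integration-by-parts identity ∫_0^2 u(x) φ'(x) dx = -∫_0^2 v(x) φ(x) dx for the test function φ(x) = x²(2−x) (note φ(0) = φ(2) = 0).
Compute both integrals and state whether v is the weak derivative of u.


LHS = -32/5, RHS = -116/15. No, v is not the weak derivative of u.

u(x) = 2*x**2 + 1, classical derivative u'(x) = 4*x.
φ(x) = x²(2−x), so φ'(x) = x*(4 - 3*x).
Note φ(0) = φ(2) = 0, so the boundary term u·φ vanishes.
LHS = ∫_0^2 u(x) φ'(x) dx = ∫_0^2 (-6*x^4 + 8*x^3 - 3*x^2 + 4*x) dx. Term by term:
  ∫_0^2 -6*x^4 dx = -192/5;  ∫_0^2 8*x^3 dx = 32;  ∫_0^2 -3*x^2 dx = -8;
  ∫_0^2 4*x dx = 8.
Sum: -192/5 + 32 − 8 + 8 = -32/5.
So LHS = -32/5.
∫_0^2 v(x) φ(x) dx = ∫_0^2 (-4*x^4 + 7*x^3 + 2*x^2) dx. Term by term:
  ∫_0^2 -4*x^4 dx = -128/5;  ∫_0^2 7*x^3 dx = 28;  ∫_0^2 2*x^2 dx = 16/3.
Sum: -128/5 + 28 + 16/3 = 116/15.
So RHS = -∫_0^2 v(x) φ(x) dx = -116/15.
LHS − RHS = 4/3 ≠ 0, so the identity fails.
(For a valid weak derivative the identity must hold for EVERY test function, in particular this one. The failure shows v is NOT the weak derivative of u.)
Correct weak derivative would be u'(x) = 4*x.


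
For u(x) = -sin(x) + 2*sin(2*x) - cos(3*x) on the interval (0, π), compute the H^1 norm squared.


||u||_{H^1(0,π)}^2 = 32 + 16*π

u'(x) = 3*sin(3*x) - cos(x) + 4*cos(2*x).
Expand u² and (u')² and integrate term by term on (0, π), using: for integers n ≥ 1, ∫_0^π sin²(nx) dx = ∫_0^π cos²(nx) dx = π/2; for n ≠ n', ∫_0^π sin(nx)sin(n'x) dx = ∫_0^π cos(nx)cos(n'x) dx = 0; and by product-to-sum, ∫_0^π sin(nx)cos(n'x) dx = ½∫_0^π [sin((n+n')x) + sin((n−n')x)] dx, which is 0 when n+n' is even and 2n/(n²−n'²) when n+n' is odd (it need not vanish on (0, π)).
  u² squared terms: (-1)²·∫cos(3x)² dx = 1·π/2 = π/2;  (-1)²·∫sin(x)² dx = 1·π/2 = π/2;  (2)²·∫sin(2x)² dx = 4·π/2 = 2*π.
  u² cross terms: 2·(-1)·(-1)·∫cos(3x)·sin(x) dx = 2·(0) = 0;  2·(-1)·(2)·∫cos(3x)·sin(2x) dx = -4·(-4/5) = 16/5;  2·(-1)·(2)·∫sin(x)·sin(2x) dx = -4·(0) = 0.
  So ∫_0^π u² dx = π/2 + π/2 + 2*π + 0 + 16/5 + 0 = 16/5 + 3*π.
  (u')² squared terms: (-1)²·∫cos(x)² dx = 1·π/2 = π/2;  (3)²·∫sin(3x)² dx = 9·π/2 = 9*π/2;  (4)²·∫cos(2x)² dx = 16·π/2 = 8*π.
  (u')² cross terms: 2·(-1)·(3)·∫cos(x)·sin(3x) dx = -6·(0) = 0;  2·(-1)·(4)·∫cos(x)·cos(2x) dx = -8·(0) = 0;  2·(3)·(4)·∫sin(3x)·cos(2x) dx = 24·(6/5) = 144/5.
  So ∫_0^π (u')² dx = π/2 + 9*π/2 + 8*π + 0 + 0 + 144/5 = 144/5 + 13*π.
||u||_{H^1}^2 = (16/5 + 3*π) + (144/5 + 13*π) = 32 + 16*π.


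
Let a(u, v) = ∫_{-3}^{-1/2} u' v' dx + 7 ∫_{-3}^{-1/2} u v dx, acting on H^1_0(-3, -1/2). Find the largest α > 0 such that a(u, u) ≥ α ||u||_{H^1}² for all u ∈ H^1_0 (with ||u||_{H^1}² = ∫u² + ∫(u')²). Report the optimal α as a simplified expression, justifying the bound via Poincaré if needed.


α = 1

Coercivity of a(·,·) on H^1_0(-3, -1/2) means a(u, u) ≥ α ||u||_{H^1}² for every u ∈ H^1_0.
The interval has length L = 5/2, and Poincaré/coercivity depend only on L. Here a(u, u) = ∫(u')² + (7)·∫u².
Here c = 7 ≥ 1, so a(u,u) = ∫(u')² + c∫u² ≥ ∫(u')² + ∫u² = ||u||_{H^1}², i.e. α = 1 works. No larger α is possible: a(u,u) ≥ α||u||_{H^1}² means (1−α)∫(u')² ≥ (α−c)∫u², and for the modes u_n = sin(nπ(x−x₀)/L) (x₀ the left endpoint) one has ∫u_n²/∫(u_n')² = (L/(nπ))² → 0, so a(u_n,u_n)/||u_n||_{H^1}² → 1. Hence the optimal constant is α = 1.
Therefore α = 1.


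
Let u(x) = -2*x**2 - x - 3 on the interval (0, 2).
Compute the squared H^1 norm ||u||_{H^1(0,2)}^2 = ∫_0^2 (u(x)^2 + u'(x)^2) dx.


||u||_{H^1}^2 = 2504/15

The H^1 norm (squared) on an interval (0, L) is
  ||u||_{H^1}^2 = ∫_0^L u(x)^2 dx + ∫_0^L u'(x)^2 dx.
Compute u'(x) = -4*x - 1.
Then u(x)^2 = 4*x**4 + 4*x**3 + 13*x**2 + 6*x + 9 and u'(x)^2 = 16*x**2 + 8*x + 1.
Integrate each monomial from 0 to 2 using ∫_0^2 c·x^n dx = c·2^(n+1)/(n+1):
  ∫_0^2 u(x)^2 dx = ∫_0^2 (4*x^4 + 4*x^3 + 13*x^2 + 6*x + 9) dx. Term by term:
    ∫_0^2 4*x^4 dx = 128/5;  ∫_0^2 4*x^3 dx = 16;  ∫_0^2 13*x^2 dx = 104/3;
    ∫_0^2 6*x dx = 12;  ∫_0^2 9 dx = 18.
  Sum: 128/5 + 16 + 104/3 + 12 + 18 = 1594/15.
  ∫_0^2 u'(x)^2 dx = ∫_0^2 (16*x^2 + 8*x + 1) dx. Term by term:
    ∫_0^2 16*x^2 dx = 128/3;  ∫_0^2 8*x dx = 16;  ∫_0^2 1 dx = 2.
  Sum: 128/3 + 16 + 2 = 182/3.
Adding: ||u||_{H^1}^2 = 1594/15 + 182/3 = 2504/15.


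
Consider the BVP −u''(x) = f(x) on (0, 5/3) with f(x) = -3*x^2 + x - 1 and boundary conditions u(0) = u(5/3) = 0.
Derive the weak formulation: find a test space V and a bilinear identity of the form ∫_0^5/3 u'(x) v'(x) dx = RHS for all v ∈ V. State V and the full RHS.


V = H^1_0(0, 5/3) (so v(0) = v(5/3) = 0); weak form: ∫_0^5/3 u'v' dx = ∫_0^5/3 (-3*x^2 + x - 1) v dx for all v ∈ V.

Multiply both sides by a test function v and integrate from 0 to 5/3:
  ∫_0^5/3 −u''(x) v(x) dx = ∫_0^5/3 f(x) v(x) dx.
Integrate the LHS by parts once:
  ∫_0^5/3 −u'' v dx = −[u'(x) v(x)]_0^5/3 + ∫_0^5/3 u'(x) v'(x) dx.
Thus ∫_0^5/3 u'(x) v'(x) dx = ∫_0^5/3 f(x) v(x) dx + [u'(x) v(x)]_0^5/3.
Choose V so that boundary terms are either known or forced to vanish.
u is Dirichlet: u(0) = u(5/3) = 0. Let V = H^1_0(0, 5/3); then v(0) = v(5/3) = 0, and [u' v]_0^5/3 = 0.
Weak formulation: find u (satisfying any essential BC) such that ∫_0^5/3 u'(x) v'(x) dx = ∫_0^5/3 f v dx for all v ∈ V.
Substituting f(x) = -3*x^2 + x - 1, the right-hand side is ∫_0^5/3 (-3*x^2 + x - 1) v dx.


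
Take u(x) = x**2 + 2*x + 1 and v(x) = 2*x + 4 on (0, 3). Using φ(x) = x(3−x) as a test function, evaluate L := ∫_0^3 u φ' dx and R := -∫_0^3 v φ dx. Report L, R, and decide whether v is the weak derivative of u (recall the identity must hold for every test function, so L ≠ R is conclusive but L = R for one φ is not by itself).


LHS = -45/2, RHS = -63/2. No, v is not the weak derivative of u.

u(x) = x**2 + 2*x + 1, classical derivative u'(x) = 2*x + 2.
φ(x) = x(3−x), so φ'(x) = 3 - 2*x.
Note φ(0) = φ(3) = 0, so the boundary term u·φ vanishes.
LHS = ∫_0^3 u(x) φ'(x) dx = ∫_0^3 (-2*x^3 - x^2 + 4*x + 3) dx. Term by term:
  ∫_0^3 -2*x^3 dx = -81/2;  ∫_0^3 -x^2 dx = -9;  ∫_0^3 4*x dx = 18;
  ∫_0^3 3 dx = 9.
Sum: -81/2 − 9 + 18 + 9 = -45/2.
So LHS = -45/2.
∫_0^3 v(x) φ(x) dx = ∫_0^3 (-2*x^3 + 2*x^2 + 12*x) dx. Term by term:
  ∫_0^3 -2*x^3 dx = -81/2;  ∫_0^3 2*x^2 dx = 18;  ∫_0^3 12*x dx = 54.
Sum: -81/2 + 18 + 54 = 63/2.
So RHS = -∫_0^3 v(x) φ(x) dx = -63/2.
LHS − RHS = 9 ≠ 0, so the identity fails.
(For a valid weak derivative the identity must hold for EVERY test function, in particular this one. The failure shows v is NOT the weak derivative of u.)
Correct weak derivative would be u'(x) = 2*x + 2.


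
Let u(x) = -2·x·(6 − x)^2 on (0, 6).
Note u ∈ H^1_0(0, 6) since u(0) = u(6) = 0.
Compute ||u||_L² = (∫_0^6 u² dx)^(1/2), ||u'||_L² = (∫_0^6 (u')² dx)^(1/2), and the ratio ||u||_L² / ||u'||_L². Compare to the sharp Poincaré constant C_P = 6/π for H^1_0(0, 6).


||u||_L² / ||u'||_L² = 3*sqrt(14)/7 < C_P = 6/π.

u(x) = -2·x·(6 − x)^2, so u'(x) = 6*(2 - x)*(x - 6).
u(x) = -2·x·(6 − x)^2 vanishes at x = 0 and x = 6, so u ∈ H^1_0(0, 6). Differentiate via the product rule and integrate the resulting polynomials term by term.
  ∫_0^6 u² dx = ∫_0^6 (4*x^6 - 96*x^5 + 864*x^4 - 3456*x^3 + 5184*x^2) dx. Term by term:
    ∫_0^6 4*x^6 dx = 1119744/7;  ∫_0^6 -96*x^5 dx = -746496;  ∫_0^6 864*x^4 dx = 6718464/5;
    ∫_0^6 -3456*x^3 dx = -1119744;  ∫_0^6 5184*x^2 dx = 373248.
  Sum: 1119744/7 − 746496 + 6718464/5 − 1119744 + 373248 = 373248/35.
  ∫_0^6 (u')² dx = ∫_0^6 (36*x^4 - 576*x^3 + 3168*x^2 - 6912*x + 5184) dx. Term by term:
    ∫_0^6 36*x^4 dx = 279936/5;  ∫_0^6 -576*x^3 dx = -186624;  ∫_0^6 3168*x^2 dx = 228096;
    ∫_0^6 -6912*x dx = -124416;  ∫_0^6 5184 dx = 31104.
  Sum: 279936/5 − 186624 + 228096 − 124416 + 31104 = 20736/5.
∫_0^6 u² dx = 373248/35, so ||u||_L² = 432*sqrt(70)/35.
∫_0^6 (u')² dx = 20736/5, so ||u'||_L² = 144*sqrt(5)/5.
Ratio ||u||_L² / ||u'||_L² = 3*sqrt(14)/7.
Sharp Poincaré constant on H^1_0(0, 6) is C_P = L/π = 6/π, achieved by sin(π/6·x).
A polynomial bump cannot attain the sharp Poincaré constant (only the first sine eigenfunction does), so the ratio is strictly less than C_P, consistent with ||u||_L² ≤ C_P ||u'||_L².


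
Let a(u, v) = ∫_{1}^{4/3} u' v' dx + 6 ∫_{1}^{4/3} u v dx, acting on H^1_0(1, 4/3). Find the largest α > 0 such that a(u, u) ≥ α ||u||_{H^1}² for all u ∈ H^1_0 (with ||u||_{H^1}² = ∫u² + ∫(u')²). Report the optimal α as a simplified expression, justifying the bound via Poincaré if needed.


α = 1

Coercivity of a(·,·) on H^1_0(1, 4/3) means a(u, u) ≥ α ||u||_{H^1}² for every u ∈ H^1_0.
The interval has length L = 1/3, and Poincaré/coercivity depend only on L. Here a(u, u) = ∫(u')² + (6)·∫u².
Here c = 6 ≥ 1, so a(u,u) = ∫(u')² + c∫u² ≥ ∫(u')² + ∫u² = ||u||_{H^1}², i.e. α = 1 works. No larger α is possible: a(u,u) ≥ α||u||_{H^1}² means (1−α)∫(u')² ≥ (α−c)∫u², and for the modes u_n = sin(nπ(x−x₀)/L) (x₀ the left endpoint) one has ∫u_n²/∫(u_n')² = (L/(nπ))² → 0, so a(u_n,u_n)/||u_n||_{H^1}² → 1. Hence the optimal constant is α = 1.
Therefore α = 1.


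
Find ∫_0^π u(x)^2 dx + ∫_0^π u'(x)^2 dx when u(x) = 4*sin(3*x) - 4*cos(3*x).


||u||_{H^1(0,π)}^2 = 160*π

u'(x) = 12*sin(3*x) + 12*cos(3*x).
Expand u² and (u')² and integrate term by term on (0, π), using: for integers n ≥ 1, ∫_0^π sin²(nx) dx = ∫_0^π cos²(nx) dx = π/2; for n ≠ n', ∫_0^π sin(nx)sin(n'x) dx = ∫_0^π cos(nx)cos(n'x) dx = 0; and by product-to-sum, ∫_0^π sin(nx)cos(n'x) dx = ½∫_0^π [sin((n+n')x) + sin((n−n')x)] dx, which is 0 when n+n' is even and 2n/(n²−n'²) when n+n' is odd (it need not vanish on (0, π)).
  u² squared terms: (-4)²·∫cos(3x)² dx = 16·π/2 = 8*π;  (4)²·∫sin(3x)² dx = 16·π/2 = 8*π.
  u² cross terms: 2·(-4)·(4)·∫cos(3x)·sin(3x) dx = -32·(0) = 0.
  So ∫_0^π u² dx = 8*π + 8*π + 0 = 16*π.
  (u')² squared terms: (12)²·∫cos(3x)² dx = 144·π/2 = 72*π;  (12)²·∫sin(3x)² dx = 144·π/2 = 72*π.
  (u')² cross terms: 2·(12)·(12)·∫cos(3x)·sin(3x) dx = 288·(0) = 0.
  So ∫_0^π (u')² dx = 72*π + 72*π + 0 = 144*π.
||u||_{H^1}^2 = (16*π) + (144*π) = 160*π.


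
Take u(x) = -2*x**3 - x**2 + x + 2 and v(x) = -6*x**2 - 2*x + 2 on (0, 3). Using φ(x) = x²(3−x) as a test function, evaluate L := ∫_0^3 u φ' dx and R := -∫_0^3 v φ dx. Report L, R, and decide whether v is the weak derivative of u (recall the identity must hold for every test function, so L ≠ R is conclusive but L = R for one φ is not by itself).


LHS = 3267/20, RHS = 783/5. No, v is not the weak derivative of u.

u(x) = -2*x**3 - x**2 + x + 2, classical derivative u'(x) = -6*x**2 - 2*x + 1.
φ(x) = x²(3−x), so φ'(x) = 3*x*(2 - x).
Note φ(0) = φ(3) = 0, so the boundary term u·φ vanishes.
LHS = ∫_0^3 u(x) φ'(x) dx = ∫_0^3 (6*x^5 - 9*x^4 - 9*x^3 + 12*x) dx. Term by term:
  ∫_0^3 6*x^5 dx = 729;  ∫_0^3 -9*x^4 dx = -2187/5;  ∫_0^3 -9*x^3 dx = -729/4;
  ∫_0^3 12*x dx = 54.
Sum: 729 − 2187/5 − 729/4 + 54 = 3267/20.
So LHS = 3267/20.
∫_0^3 v(x) φ(x) dx = ∫_0^3 (6*x^5 - 16*x^4 - 8*x^3 + 6*x^2) dx. Term by term:
  ∫_0^3 6*x^5 dx = 729;  ∫_0^3 -16*x^4 dx = -3888/5;  ∫_0^3 -8*x^3 dx = -162;
  ∫_0^3 6*x^2 dx = 54.
Sum: 729 − 3888/5 − 162 + 54 = -783/5.
So RHS = -∫_0^3 v(x) φ(x) dx = 783/5.
LHS − RHS = 27/4 ≠ 0, so the identity fails.
(For a valid weak derivative the identity must hold for EVERY test function, in particular this one. The failure shows v is NOT the weak derivative of u.)
Correct weak derivative would be u'(x) = -6*x**2 - 2*x + 1.


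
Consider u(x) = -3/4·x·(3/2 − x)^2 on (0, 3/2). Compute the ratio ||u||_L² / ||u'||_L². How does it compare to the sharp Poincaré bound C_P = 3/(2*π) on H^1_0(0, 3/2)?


||u||_L² / ||u'||_L² = 3*sqrt(14)/28 < C_P = 3/(2*π).

u(x) = -3/4·x·(3/2 − x)^2, so u'(x) = -9*x^2/4 + 9*x/2 - 27/16.
u(x) = -3/4·x·(3/2 − x)^2 vanishes at x = 0 and x = 3/2, so u ∈ H^1_0(0, 3/2). Differentiate via the product rule and integrate the resulting polynomials term by term.
  ∫_0^3/2 u² dx = ∫_0^3/2 (9*x^6/16 - 27*x^5/8 + 243*x^4/32 - 243*x^3/32 + 729*x^2/256) dx. Term by term:
    ∫_0^3/2 9*x^6/16 dx = 19683/14336;  ∫_0^3/2 -27*x^5/8 dx = -6561/1024;  ∫_0^3/2 243*x^4/32 dx = 59049/5120;
    ∫_0^3/2 -243*x^3/32 dx = -19683/2048;  ∫_0^3/2 729*x^2/256 dx = 6561/2048.
  Sum: 19683/14336 − 6561/1024 + 59049/5120 − 19683/2048 + 6561/2048 = 6561/71680.
  ∫_0^3/2 (u')² dx = ∫_0^3/2 (81*x^4/16 - 81*x^3/4 + 891*x^2/32 - 243*x/16 + 729/256) dx. Term by term:
    ∫_0^3/2 81*x^4/16 dx = 19683/2560;  ∫_0^3/2 -81*x^3/4 dx = -6561/256;  ∫_0^3/2 891*x^2/32 dx = 8019/256;
    ∫_0^3/2 -243*x/16 dx = -2187/128;  ∫_0^3/2 729/256 dx = 2187/512.
  Sum: 19683/2560 − 6561/256 + 8019/256 − 2187/128 + 2187/512 = 729/1280.
∫_0^3/2 u² dx = 6561/71680, so ||u||_L² = 81*sqrt(70)/2240.
∫_0^3/2 (u')² dx = 729/1280, so ||u'||_L² = 27*sqrt(5)/80.
Ratio ||u||_L² / ||u'||_L² = 3*sqrt(14)/28.
Sharp Poincaré constant on H^1_0(0, 3/2) is C_P = L/π = 3/(2*π), achieved by sin(2*π/3·x).
A polynomial bump cannot attain the sharp Poincaré constant (only the first sine eigenfunction does), so the ratio is strictly less than C_P, consistent with ||u||_L² ≤ C_P ||u'||_L².


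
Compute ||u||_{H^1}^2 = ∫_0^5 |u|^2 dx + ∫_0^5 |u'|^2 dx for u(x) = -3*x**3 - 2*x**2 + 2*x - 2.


||u||_{H^1}^2 = 3960665/21

The H^1 norm (squared) on an interval (0, L) is
  ||u||_{H^1}^2 = ∫_0^L u(x)^2 dx + ∫_0^L u'(x)^2 dx.
Compute u'(x) = -9*x**2 - 4*x + 2.
Then u(x)^2 = 9*x**6 + 12*x**5 - 8*x**4 + 4*x**3 + 12*x**2 - 8*x + 4 and u'(x)^2 = 81*x**4 + 72*x**3 - 20*x**2 - 16*x + 4.
Integrate each monomial from 0 to 5 using ∫_0^5 c·x^n dx = c·5^(n+1)/(n+1):
  ∫_0^5 u(x)^2 dx = ∫_0^5 (9*x^6 + 12*x^5 - 8*x^4 + 4*x^3 + 12*x^2 - 8*x + 4) dx. Term by term:
    ∫_0^5 9*x^6 dx = 703125/7;  ∫_0^5 12*x^5 dx = 31250;  ∫_0^5 -8*x^4 dx = -5000;
    ∫_0^5 4*x^3 dx = 625;  ∫_0^5 12*x^2 dx = 500;  ∫_0^5 -8*x dx = -100;
    ∫_0^5 4 dx = 20.
  Sum: 703125/7 + 31250 − 5000 + 625 + 500 − 100 + 20 = 894190/7.
  ∫_0^5 u'(x)^2 dx = ∫_0^5 (81*x^4 + 72*x^3 - 20*x^2 - 16*x + 4) dx. Term by term:
    ∫_0^5 81*x^4 dx = 50625;  ∫_0^5 72*x^3 dx = 11250;  ∫_0^5 -20*x^2 dx = -2500/3;
    ∫_0^5 -16*x dx = -200;  ∫_0^5 4 dx = 20.
  Sum: 50625 + 11250 − 2500/3 − 200 + 20 = 182585/3.
Adding: ||u||_{H^1}^2 = 894190/7 + 182585/3 = 3960665/21.


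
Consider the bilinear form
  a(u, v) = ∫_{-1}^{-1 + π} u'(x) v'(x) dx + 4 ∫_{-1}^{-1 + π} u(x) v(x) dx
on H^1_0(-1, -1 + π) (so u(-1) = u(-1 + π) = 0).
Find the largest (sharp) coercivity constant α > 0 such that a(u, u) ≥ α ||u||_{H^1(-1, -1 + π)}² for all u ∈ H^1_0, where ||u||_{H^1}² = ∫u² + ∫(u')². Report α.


α = 1

Coercivity of a(·,·) on H^1_0(-1, -1 + π) means a(u, u) ≥ α ||u||_{H^1}² for every u ∈ H^1_0.
The interval has length L = π, and Poincaré/coercivity depend only on L. Here a(u, u) = ∫(u')² + (4)·∫u².
Here c = 4 ≥ 1, so a(u,u) = ∫(u')² + c∫u² ≥ ∫(u')² + ∫u² = ||u||_{H^1}², i.e. α = 1 works. No larger α is possible: a(u,u) ≥ α||u||_{H^1}² means (1−α)∫(u')² ≥ (α−c)∫u², and for the modes u_n = sin(nπ(x−x₀)/L) (x₀ the left endpoint) one has ∫u_n²/∫(u_n')² = (L/(nπ))² → 0, so a(u_n,u_n)/||u_n||_{H^1}² → 1. Hence the optimal constant is α = 1.
Therefore α = 1.


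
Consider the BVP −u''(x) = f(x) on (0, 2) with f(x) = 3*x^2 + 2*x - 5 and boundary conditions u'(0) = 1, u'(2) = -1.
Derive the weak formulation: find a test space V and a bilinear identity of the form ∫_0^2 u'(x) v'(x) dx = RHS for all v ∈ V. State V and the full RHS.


V = H^1(0, 2) (v unrestricted at boundary; u is determined up to an additive constant); weak form: ∫_0^2 u'v' dx = ∫_0^2 (3*x^2 + 2*x - 5) v dx − v(2) − v(0) for all v ∈ V.

Multiply both sides by a test function v and integrate from 0 to 2:
  ∫_0^2 −u''(x) v(x) dx = ∫_0^2 f(x) v(x) dx.
Integrate the LHS by parts once:
  ∫_0^2 −u'' v dx = −[u'(x) v(x)]_0^2 + ∫_0^2 u'(x) v'(x) dx.
Thus ∫_0^2 u'(x) v'(x) dx = ∫_0^2 f(x) v(x) dx + [u'(x) v(x)]_0^2.
Choose V so that boundary terms are either known or forced to vanish.
u has inhomogeneous Neumann u'(0) = 1, u'(2) = -1. [u' v]_0^2 = (-1)·v(2) − (1)·v(0) = − v(2) − v(0). Take V = H^1(0, 2); boundary term becomes part of RHS.
Weak formulation: find u (satisfying any essential BC) such that ∫_0^2 u'(x) v'(x) dx = ∫_0^2 f v dx − v(2) − v(0) for all v ∈ V (Neumann data are natural BCs: they enter the RHS as boundary terms).
Substituting f(x) = 3*x^2 + 2*x - 5, the right-hand side is ∫_0^2 (3*x^2 + 2*x - 5) v dx − v(2) − v(0).
Compatibility check (pure Neumann): taking v ≡ 1 ∈ V gives 0 = ∫_0^2 f dx + (-1) − (1), i.e. ∫_0^2 f dx must equal u'(0) − u'(2) = 2. Indeed ∫_0^2 (3*x^2 + 2*x - 5) dx = 2, so the data are compatible. The solution is then unique only up to an additive constant (fix it e.g. by requiring ∫_0^2 u dx = 0).


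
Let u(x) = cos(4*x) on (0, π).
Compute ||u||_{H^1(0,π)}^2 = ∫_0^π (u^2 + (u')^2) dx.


||u||_{H^1(0,π)}^2 = 17*π/2

u'(x) = -4*sin(4*x).
Expand u² and (u')² and integrate term by term on (0, π), using: for integers n ≥ 1, ∫_0^π sin²(nx) dx = ∫_0^π cos²(nx) dx = π/2; for n ≠ n', ∫_0^π sin(nx)sin(n'x) dx = ∫_0^π cos(nx)cos(n'x) dx = 0; and by product-to-sum, ∫_0^π sin(nx)cos(n'x) dx = ½∫_0^π [sin((n+n')x) + sin((n−n')x)] dx, which is 0 when n+n' is even and 2n/(n²−n'²) when n+n' is odd (it need not vanish on (0, π)).
  u² squared terms: (1)²·∫cos(4x)² dx = 1·π/2 = π/2.
  So ∫_0^π u² dx = π/2.
  (u')² squared terms: (-4)²·∫sin(4x)² dx = 16·π/2 = 8*π.
  So ∫_0^π (u')² dx = 8*π.
||u||_{H^1}^2 = (π/2) + (8*π) = 17*π/2.


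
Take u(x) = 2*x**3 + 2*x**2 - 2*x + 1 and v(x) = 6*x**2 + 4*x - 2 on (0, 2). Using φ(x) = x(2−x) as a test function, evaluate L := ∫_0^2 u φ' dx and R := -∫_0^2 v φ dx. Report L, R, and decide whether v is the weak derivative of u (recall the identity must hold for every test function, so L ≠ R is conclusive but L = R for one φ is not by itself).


LHS = -184/15, RHS = -184/15. Yes, v = u' weakly.

u(x) = 2*x**3 + 2*x**2 - 2*x + 1, classical derivative u'(x) = 6*x**2 + 4*x - 2.
φ(x) = x(2−x), so φ'(x) = 2 - 2*x.
Note φ(0) = φ(2) = 0, so the boundary term u·φ vanishes.
LHS = ∫_0^2 u(x) φ'(x) dx = ∫_0^2 (-4*x^4 + 8*x^2 - 6*x + 2) dx. Term by term:
  ∫_0^2 -4*x^4 dx = -128/5;  ∫_0^2 8*x^2 dx = 64/3;  ∫_0^2 -6*x dx = -12;
  ∫_0^2 2 dx = 4.
Sum: -128/5 + 64/3 − 12 + 4 = -184/15.
So LHS = -184/15.
∫_0^2 v(x) φ(x) dx = ∫_0^2 (-6*x^4 + 8*x^3 + 10*x^2 - 4*x) dx. Term by term:
  ∫_0^2 -6*x^4 dx = -192/5;  ∫_0^2 8*x^3 dx = 32;  ∫_0^2 10*x^2 dx = 80/3;
  ∫_0^2 -4*x dx = -8.
Sum: -192/5 + 32 + 80/3 − 8 = 184/15.
So RHS = -∫_0^2 v(x) φ(x) dx = -184/15.
LHS = RHS, so the identity holds for this test φ.
Moreover u is smooth here and v(x) = u'(x) = 6*x**2 + 4*x - 2 pointwise, so the identity holds for every test function. Hence v is the weak derivative of u.


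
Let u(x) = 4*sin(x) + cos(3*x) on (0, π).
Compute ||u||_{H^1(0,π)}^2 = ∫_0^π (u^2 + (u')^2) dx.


||u||_{H^1(0,π)}^2 = 21*π

u'(x) = -3*sin(3*x) + 4*cos(x).
Expand u² and (u')² and integrate term by term on (0, π), using: for integers n ≥ 1, ∫_0^π sin²(nx) dx = ∫_0^π cos²(nx) dx = π/2; for n ≠ n', ∫_0^π sin(nx)sin(n'x) dx = ∫_0^π cos(nx)cos(n'x) dx = 0; and by product-to-sum, ∫_0^π sin(nx)cos(n'x) dx = ½∫_0^π [sin((n+n')x) + sin((n−n')x)] dx, which is 0 when n+n' is even and 2n/(n²−n'²) when n+n' is odd (it need not vanish on (0, π)).
  u² squared terms: (4)²·∫sin(x)² dx = 16·π/2 = 8*π;  (1)²·∫cos(3x)² dx = 1·π/2 = π/2.
  u² cross terms: 2·(4)·(1)·∫sin(x)·cos(3x) dx = 8·(0) = 0.
  So ∫_0^π u² dx = 8*π + π/2 + 0 = 17*π/2.
  (u')² squared terms: (-3)²·∫sin(3x)² dx = 9·π/2 = 9*π/2;  (4)²·∫cos(x)² dx = 16·π/2 = 8*π.
  (u')² cross terms: 2·(-3)·(4)·∫sin(3x)·cos(x) dx = -24·(0) = 0.
  So ∫_0^π (u')² dx = 9*π/2 + 8*π + 0 = 25*π/2.
||u||_{H^1}^2 = (17*π/2) + (25*π/2) = 21*π.


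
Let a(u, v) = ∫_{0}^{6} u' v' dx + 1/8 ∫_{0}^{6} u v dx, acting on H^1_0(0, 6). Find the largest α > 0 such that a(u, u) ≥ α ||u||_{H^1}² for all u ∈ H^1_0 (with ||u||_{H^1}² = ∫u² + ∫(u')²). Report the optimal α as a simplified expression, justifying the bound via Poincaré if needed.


α = (9/2 + π^2)/(π^2 + 36)

Coercivity of a(·,·) on H^1_0(0, 6) means a(u, u) ≥ α ||u||_{H^1}² for every u ∈ H^1_0.
The interval has length L = 6, and Poincaré/coercivity depend only on L. Here a(u, u) = ∫(u')² + (1/8)·∫u².
Here 0 < c = 1/8 < 1. The condition a(u,u) ≥ α||u||_{H^1}² reads (1−α)∫(u')² ≥ (α−c)∫u². Any admissible α is ≤ 1 (rapidly oscillating u have ∫u²/∫(u')² → 0), and α = 1 would force 0 ≥ (1−c)∫u², impossible since c < 1; so 1−α > 0. By the sharp Poincaré inequality on H^1_0 of an interval of length L, ∫(u')² ≥ (π/L)²∫u² with equality for the first sine mode sin(π(x−x₀)/L) (x₀ the left endpoint), so the inequality holds for all u iff (1−α)(π/L)² ≥ α − c, i.e. α ≤ ((π/L)² + c)/((π/L)² + 1) = (1 + c(L/π)²)/(1 + (L/π)²). With (π/L)² = π^2/36 and c = 1/8, the largest admissible constant is α = ((π/L)² + c)/((π/L)² + 1).
Simplifying, α = (9/2 + π^2)/(π^2 + 36).


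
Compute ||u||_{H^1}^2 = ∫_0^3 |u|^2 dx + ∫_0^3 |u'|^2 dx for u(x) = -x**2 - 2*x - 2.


||u||_{H^1}^2 = 1668/5

The H^1 norm (squared) on an interval (0, L) is
  ||u||_{H^1}^2 = ∫_0^L u(x)^2 dx + ∫_0^L u'(x)^2 dx.
Compute u'(x) = -2*x - 2.
Then u(x)^2 = x**4 + 4*x**3 + 8*x**2 + 8*x + 4 and u'(x)^2 = 4*x**2 + 8*x + 4.
Integrate each monomial from 0 to 3 using ∫_0^3 c·x^n dx = c·3^(n+1)/(n+1):
  ∫_0^3 u(x)^2 dx = ∫_0^3 (x^4 + 4*x^3 + 8*x^2 + 8*x + 4) dx. Term by term:
    ∫_0^3 x^4 dx = 243/5;  ∫_0^3 4*x^3 dx = 81;  ∫_0^3 8*x^2 dx = 72;
    ∫_0^3 8*x dx = 36;  ∫_0^3 4 dx = 12.
  Sum: 243/5 + 81 + 72 + 36 + 12 = 1248/5.
  ∫_0^3 u'(x)^2 dx = ∫_0^3 (4*x^2 + 8*x + 4) dx. Term by term:
    ∫_0^3 4*x^2 dx = 36;  ∫_0^3 8*x dx = 36;  ∫_0^3 4 dx = 12.
  Sum: 36 + 36 + 12 = 84.
Adding: ||u||_{H^1}^2 = 1248/5 + 84 = 1668/5.


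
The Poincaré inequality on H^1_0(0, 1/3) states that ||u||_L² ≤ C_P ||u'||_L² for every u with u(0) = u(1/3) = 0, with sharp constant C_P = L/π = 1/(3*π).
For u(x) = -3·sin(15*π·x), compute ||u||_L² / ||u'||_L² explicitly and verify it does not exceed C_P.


||u||_L² / ||u'||_L² = 1/(15*π) < C_P = 1/(3*π).

u(x) = -3·sin(15*π·x), so u'(x) = -45*π*cos(15*π*x).
Writing u(x) = A·sin(kπx/L) with A = -3 and k = 5, use ∫_0^L sin²(kπx/L) dx = L/2 and ∫_0^L cos²(kπx/L) dx = L/2.
u² = 9·sin²(15*π·x) and (u')² = 2025*π^2·cos²(15*π·x), and each of sin², cos² integrates to L/2 = 1/6 over (0, 1/3).
∫_0^1/3 u² dx = 3/2, so ||u||_L² = sqrt(6)/2.
∫_0^1/3 (u')² dx = 675*π^2/2, so ||u'||_L² = 15*sqrt(6)*π/2.
Ratio ||u||_L² / ||u'||_L² = 1/(15*π).
Sharp Poincaré constant on H^1_0(0, 1/3) is C_P = L/π = 1/(3*π), achieved by sin(3*π·x).
This is the k = 5 harmonic; the ratio L/(kπ) is strictly less than C_P = L/π, consistent with the sharp inequality ||u||_L² ≤ C_P ||u'||_L².


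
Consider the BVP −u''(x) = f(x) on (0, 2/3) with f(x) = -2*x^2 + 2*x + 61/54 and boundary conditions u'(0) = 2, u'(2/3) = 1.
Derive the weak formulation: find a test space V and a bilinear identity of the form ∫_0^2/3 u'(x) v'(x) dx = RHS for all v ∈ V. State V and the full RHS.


V = H^1(0, 2/3) (v unrestricted at boundary; u is determined up to an additive constant); weak form: ∫_0^2/3 u'v' dx = ∫_0^2/3 (-2*x^2 + 2*x + 61/54) v dx + v(2/3) − 2·v(0) for all v ∈ V.

Multiply both sides by a test function v and integrate from 0 to 2/3:
  ∫_0^2/3 −u''(x) v(x) dx = ∫_0^2/3 f(x) v(x) dx.
Integrate the LHS by parts once:
  ∫_0^2/3 −u'' v dx = −[u'(x) v(x)]_0^2/3 + ∫_0^2/3 u'(x) v'(x) dx.
Thus ∫_0^2/3 u'(x) v'(x) dx = ∫_0^2/3 f(x) v(x) dx + [u'(x) v(x)]_0^2/3.
Choose V so that boundary terms are either known or forced to vanish.
u has inhomogeneous Neumann u'(0) = 2, u'(2/3) = 1. [u' v]_0^2/3 = (1)·v(2/3) − (2)·v(0) = v(2/3) − 2·v(0). Take V = H^1(0, 2/3); boundary term becomes part of RHS.
Weak formulation: find u (satisfying any essential BC) such that ∫_0^2/3 u'(x) v'(x) dx = ∫_0^2/3 f v dx + v(2/3) − 2·v(0) for all v ∈ V (Neumann data are natural BCs: they enter the RHS as boundary terms).
Substituting f(x) = -2*x^2 + 2*x + 61/54, the right-hand side is ∫_0^2/3 (-2*x^2 + 2*x + 61/54) v dx + v(2/3) − 2·v(0).
Compatibility check (pure Neumann): taking v ≡ 1 ∈ V gives 0 = ∫_0^2/3 f dx + (1) − (2), i.e. ∫_0^2/3 f dx must equal u'(0) − u'(2/3) = 1. Indeed ∫_0^2/3 (-2*x^2 + 2*x + 61/54) dx = 1, so the data are compatible. The solution is then unique only up to an additive constant (fix it e.g. by requiring ∫_0^2/3 u dx = 0).


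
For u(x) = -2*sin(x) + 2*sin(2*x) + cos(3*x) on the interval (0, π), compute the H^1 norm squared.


||u||_{H^1(0,π)}^2 = -32 + 19*π

u'(x) = -3*sin(3*x) - 2*cos(x) + 4*cos(2*x).
Expand u² and (u')² and integrate term by term on (0, π), using: for integers n ≥ 1, ∫_0^π sin²(nx) dx = ∫_0^π cos²(nx) dx = π/2; for n ≠ n', ∫_0^π sin(nx)sin(n'x) dx = ∫_0^π cos(nx)cos(n'x) dx = 0; and by product-to-sum, ∫_0^π sin(nx)cos(n'x) dx = ½∫_0^π [sin((n+n')x) + sin((n−n')x)] dx, which is 0 when n+n' is even and 2n/(n²−n'²) when n+n' is odd (it need not vanish on (0, π)).
  u² squared terms: (-2)²·∫sin(x)² dx = 4·π/2 = 2*π;  (2)²·∫sin(2x)² dx = 4·π/2 = 2*π;  (1)²·∫cos(3x)² dx = 1·π/2 = π/2.
  u² cross terms: 2·(-2)·(2)·∫sin(x)·sin(2x) dx = -8·(0) = 0;  2·(-2)·(1)·∫sin(x)·cos(3x) dx = -4·(0) = 0;  2·(2)·(1)·∫sin(2x)·cos(3x) dx = 4·(-4/5) = -16/5.
  So ∫_0^π u² dx = 2*π + 2*π + π/2 + 0 + 0 − 16/5 = -16/5 + 9*π/2.
  (u')² squared terms: (-3)²·∫sin(3x)² dx = 9·π/2 = 9*π/2;  (-2)²·∫cos(x)² dx = 4·π/2 = 2*π;  (4)²·∫cos(2x)² dx = 16·π/2 = 8*π.
  (u')² cross terms: 2·(-3)·(-2)·∫sin(3x)·cos(x) dx = 12·(0) = 0;  2·(-3)·(4)·∫sin(3x)·cos(2x) dx = -24·(6/5) = -144/5;  2·(-2)·(4)·∫cos(x)·cos(2x) dx = -16·(0) = 0.
  So ∫_0^π (u')² dx = 9*π/2 + 2*π + 8*π + 0 − 144/5 + 0 = -144/5 + 29*π/2.
||u||_{H^1}^2 = (-16/5 + 9*π/2) + (-144/5 + 29*π/2) = -32 + 19*π.


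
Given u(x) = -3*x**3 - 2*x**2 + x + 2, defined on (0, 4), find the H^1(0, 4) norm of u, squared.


||u||_{H^1}^2 = 1708572/35

The H^1 norm (squared) on an interval (0, L) is
  ||u||_{H^1}^2 = ∫_0^L u(x)^2 dx + ∫_0^L u'(x)^2 dx.
Compute u'(x) = -9*x**2 - 4*x + 1.
Then u(x)^2 = 9*x**6 + 12*x**5 - 2*x**4 - 16*x**3 - 7*x**2 + 4*x + 4 and u'(x)^2 = 81*x**4 + 72*x**3 - 2*x**2 - 8*x + 1.
Integrate each monomial from 0 to 4 using ∫_0^4 c·x^n dx = c·4^(n+1)/(n+1):
  ∫_0^4 u(x)^2 dx = ∫_0^4 (9*x^6 + 12*x^5 - 2*x^4 - 16*x^3 - 7*x^2 + 4*x + 4) dx. Term by term:
    ∫_0^4 9*x^6 dx = 147456/7;  ∫_0^4 12*x^5 dx = 8192;  ∫_0^4 -2*x^4 dx = -2048/5;
    ∫_0^4 -16*x^3 dx = -1024;  ∫_0^4 -7*x^2 dx = -448/3;  ∫_0^4 4*x dx = 32;
    ∫_0^4 4 dx = 16.
  Sum: 147456/7 + 8192 − 2048/5 − 1024 − 448/3 + 32 + 16 = 2910832/105.
  ∫_0^4 u'(x)^2 dx = ∫_0^4 (81*x^4 + 72*x^3 - 2*x^2 - 8*x + 1) dx. Term by term:
    ∫_0^4 81*x^4 dx = 82944/5;  ∫_0^4 72*x^3 dx = 4608;  ∫_0^4 -2*x^2 dx = -128/3;
    ∫_0^4 -8*x dx = -64;  ∫_0^4 1 dx = 4.
  Sum: 82944/5 + 4608 − 128/3 − 64 + 4 = 316412/15.
Adding: ||u||_{H^1}^2 = 2910832/105 + 316412/15 = 1708572/35.


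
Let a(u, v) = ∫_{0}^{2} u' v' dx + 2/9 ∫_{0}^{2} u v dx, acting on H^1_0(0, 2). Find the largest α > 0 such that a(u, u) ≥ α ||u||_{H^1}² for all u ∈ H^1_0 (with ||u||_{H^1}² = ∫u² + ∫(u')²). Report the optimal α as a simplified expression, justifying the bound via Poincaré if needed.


α = (8/9 + π^2)/(4 + π^2)

Coercivity of a(·,·) on H^1_0(0, 2) means a(u, u) ≥ α ||u||_{H^1}² for every u ∈ H^1_0.
The interval has length L = 2, and Poincaré/coercivity depend only on L. Here a(u, u) = ∫(u')² + (2/9)·∫u².
Here 0 < c = 2/9 < 1. The condition a(u,u) ≥ α||u||_{H^1}² reads (1−α)∫(u')² ≥ (α−c)∫u². Any admissible α is ≤ 1 (rapidly oscillating u have ∫u²/∫(u')² → 0), and α = 1 would force 0 ≥ (1−c)∫u², impossible since c < 1; so 1−α > 0. By the sharp Poincaré inequality on H^1_0 of an interval of length L, ∫(u')² ≥ (π/L)²∫u² with equality for the first sine mode sin(π(x−x₀)/L) (x₀ the left endpoint), so the inequality holds for all u iff (1−α)(π/L)² ≥ α − c, i.e. α ≤ ((π/L)² + c)/((π/L)² + 1) = (1 + c(L/π)²)/(1 + (L/π)²). With (π/L)² = π^2/4 and c = 2/9, the largest admissible constant is α = ((π/L)² + c)/((π/L)² + 1).
Simplifying, α = (8/9 + π^2)/(4 + π^2).


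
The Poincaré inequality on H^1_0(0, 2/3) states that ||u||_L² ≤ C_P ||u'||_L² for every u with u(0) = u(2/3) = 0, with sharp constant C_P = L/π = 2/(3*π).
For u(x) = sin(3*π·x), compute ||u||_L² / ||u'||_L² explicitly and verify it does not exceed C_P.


||u||_L² / ||u'||_L² = 1/(3*π) < C_P = 2/(3*π).

u(x) = sin(3*π·x), so u'(x) = 3*π*cos(3*π*x).
Writing u(x) = A·sin(kπx/L) with A = 1 and k = 2, use ∫_0^L sin²(kπx/L) dx = L/2 and ∫_0^L cos²(kπx/L) dx = L/2.
u² = 1·sin²(3*π·x) and (u')² = 9*π^2·cos²(3*π·x), and each of sin², cos² integrates to L/2 = 1/3 over (0, 2/3).
∫_0^2/3 u² dx = 1/3, so ||u||_L² = sqrt(3)/3.
∫_0^2/3 (u')² dx = 3*π^2, so ||u'||_L² = sqrt(3)*π.
Ratio ||u||_L² / ||u'||_L² = 1/(3*π).
Sharp Poincaré constant on H^1_0(0, 2/3) is C_P = L/π = 2/(3*π), achieved by sin(3*π/2·x).
This is the k = 2 harmonic; the ratio L/(kπ) is strictly less than C_P = L/π, consistent with the sharp inequality ||u||_L² ≤ C_P ||u'||_L².


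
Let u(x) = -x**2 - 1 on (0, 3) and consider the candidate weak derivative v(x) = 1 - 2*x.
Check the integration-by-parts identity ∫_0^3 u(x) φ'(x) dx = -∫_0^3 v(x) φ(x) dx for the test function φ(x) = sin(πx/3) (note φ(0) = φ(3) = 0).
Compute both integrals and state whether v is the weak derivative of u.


LHS = 18/π, RHS = 12/π. No, v is not the weak derivative of u.

u(x) = -x**2 - 1, classical derivative u'(x) = -2*x.
φ(x) = sin(πx/3), so φ'(x) = π*cos(π*x/3)/3.
Note φ(0) = φ(3) = 0, so the boundary term u·φ vanishes.
LHS = ∫_0^3 u(x) φ'(x) dx = ∫_0^3 (-π*x^2*cos(π*x/3)/3 - π*cos(π*x/3)/3) dx. Term by term:
  ∫_0^3 -π*cos(π*x/3)/3 dx = 0;  ∫_0^3 -π*x^2*cos(π*x/3)/3 dx = 18/π.
Sum: 0 + 18/π = 18/π.
So LHS = 18/π.
∫_0^3 v(x) φ(x) dx = ∫_0^3 (-2*x*sin(π*x/3) + sin(π*x/3)) dx. Term by term:
  ∫_0^3 -2*x*sin(π*x/3) dx = -18/π;  ∫_0^3 sin(π*x/3) dx = 6/π.
Sum: -18/π + 6/π = -12/π.
So RHS = -∫_0^3 v(x) φ(x) dx = 12/π.
LHS − RHS = 6/π ≠ 0, so the identity fails.
(For a valid weak derivative the identity must hold for EVERY test function, in particular this one. The failure shows v is NOT the weak derivative of u.)
Correct weak derivative would be u'(x) = -2*x.


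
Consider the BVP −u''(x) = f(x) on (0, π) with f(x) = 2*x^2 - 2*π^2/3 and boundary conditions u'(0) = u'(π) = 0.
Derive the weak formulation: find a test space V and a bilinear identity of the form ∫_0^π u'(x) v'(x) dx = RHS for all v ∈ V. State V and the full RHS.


V = H^1(0, π) (no boundary constraint on v; u is determined up to an additive constant); weak form: ∫_0^π u'v' dx = ∫_0^π (2*x^2 - 2*π^2/3) v dx for all v ∈ V.

Multiply both sides by a test function v and integrate from 0 to π:
  ∫_0^π −u''(x) v(x) dx = ∫_0^π f(x) v(x) dx.
Integrate the LHS by parts once:
  ∫_0^π −u'' v dx = −[u'(x) v(x)]_0^π + ∫_0^π u'(x) v'(x) dx.
Thus ∫_0^π u'(x) v'(x) dx = ∫_0^π f(x) v(x) dx + [u'(x) v(x)]_0^π.
Choose V so that boundary terms are either known or forced to vanish.
u has homogeneous Neumann: u'(0) = u'(π) = 0. So [u' v]_0^π = 0·v(π) − 0·v(0) = 0 for any v; take V = H^1(0, π).
Weak formulation: find u (satisfying any essential BC) such that ∫_0^π u'(x) v'(x) dx = ∫_0^π f v dx for all v ∈ V (homogeneous Neumann, so boundary terms vanish).
Substituting f(x) = 2*x^2 - 2*π^2/3, the right-hand side is ∫_0^π (2*x^2 - 2*π^2/3) v dx.
Compatibility check (pure Neumann): taking v ≡ 1 ∈ V gives 0 = ∫_0^π f dx + (0) − (0), i.e. ∫_0^π f dx must equal u'(0) − u'(π) = 0. Indeed ∫_0^π (2*x^2 - 2*π^2/3) dx = 0, so the data are compatible. The solution is then unique only up to an additive constant (fix it e.g. by requiring ∫_0^π u dx = 0).
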